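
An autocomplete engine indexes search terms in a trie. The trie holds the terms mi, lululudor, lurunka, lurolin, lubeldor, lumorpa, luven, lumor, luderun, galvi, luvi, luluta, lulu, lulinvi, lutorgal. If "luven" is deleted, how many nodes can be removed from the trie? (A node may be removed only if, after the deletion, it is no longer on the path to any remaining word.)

A node on "luven"'s path can go only if nothing else ends at it or branches off below it.
The suffix "en" (2 nodes) is used only by "luven"; the node for "luv" still has the child "i", so pruning stops there.
Nodes removed: 2

2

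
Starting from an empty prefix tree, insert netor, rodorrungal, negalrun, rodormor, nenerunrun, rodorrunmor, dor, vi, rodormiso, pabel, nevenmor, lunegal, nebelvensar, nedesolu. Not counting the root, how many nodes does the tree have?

77

For each word, the new-node count is its length minus the longest prefix already in the trie:
  "netor" → 5 new (n, e, t, o, r)
  "rodorrungal" → 11 new (r, o, d, o, r, r, u, n, g, a, l)
  "negalrun" → prefix "ne" already present; 6 new (g, a, l, r, u, n)
  "rodormor" → prefix "rodor" already present; 3 new (m, o, r)
  "nenerunrun" → prefix "ne" already present; 8 new (n, e, r, u, n, r, u, n)
  "rodorrunmor" → prefix "rodorrun" already present; 3 new (m, o, r)
  "dor" → 3 new (d, o, r)
  "vi" → 2 new (v, i)
  "rodormiso" → prefix "rodorm" already present; 3 new (i, s, o)
  "pabel" → 5 new (p, a, b, e, l)
  "nevenmor" → prefix "ne" already present; 6 new (v, e, n, m, o, r)
  "lunegal" → 7 new (l, u, n, e, g, a, l)
  "nebelvensar" → prefix "ne" already present; 9 new (b, e, l, v, e, n, s, a, r)
  "nedesolu" → prefix "ne" already present; 6 new (d, e, s, o, l, u)
Total nodes = 5 + 11 + 6 + 3 + 8 + 3 + 3 + 2 + 3 + 5 + 6 + 7 + 9 + 6 = 77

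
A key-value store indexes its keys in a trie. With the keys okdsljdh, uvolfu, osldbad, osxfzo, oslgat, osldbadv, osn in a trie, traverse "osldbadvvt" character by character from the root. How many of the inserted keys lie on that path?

2

Check each prefix of "osldbadvvt" against the stored set — each match is an end-marker on the path.
Prefixes of the query that are stored words: "osldbad", "osldbadv"
Count: 2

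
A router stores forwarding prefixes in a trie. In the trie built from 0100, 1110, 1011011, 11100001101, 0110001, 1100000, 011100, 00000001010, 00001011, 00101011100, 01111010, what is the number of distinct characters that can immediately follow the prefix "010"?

Walk "010" from the root, arriving at one node.
Characters that immediately follow "010" among the stored strings: {0}.
That node has 1 child edge.

1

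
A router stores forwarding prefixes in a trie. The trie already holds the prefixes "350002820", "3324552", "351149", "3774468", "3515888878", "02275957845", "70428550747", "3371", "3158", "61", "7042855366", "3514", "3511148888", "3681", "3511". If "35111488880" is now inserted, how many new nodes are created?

1

Walking "35111488880" from the root, the first 10 characters ("3511148888") follow existing edges; "0" is the first miss.
New nodes needed: |"35111488880"| − 10 = 11 − 10 = 1.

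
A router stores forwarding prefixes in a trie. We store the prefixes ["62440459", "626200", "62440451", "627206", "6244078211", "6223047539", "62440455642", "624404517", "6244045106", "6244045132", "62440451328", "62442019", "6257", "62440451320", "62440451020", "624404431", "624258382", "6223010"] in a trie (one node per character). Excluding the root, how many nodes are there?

For each word, the new-node count is its length minus the longest prefix already in the trie:
  "62440459" → 8 new (6, 2, 4, 4, 0, 4, 5, 9)
  "626200" → prefix "62" already present; 4 new (6, 2, 0, 0)
  "62440451" → prefix "6244045" already present; 1 new (1)
  "627206" → prefix "62" already present; 4 new (7, 2, 0, 6)
  "6244078211" → prefix "62440" already present; 5 new (7, 8, 2, 1, 1)
  "6223047539" → prefix "62" already present; 8 new (2, 3, 0, 4, 7, 5, 3, 9)
  "62440455642" → prefix "6244045" already present; 4 new (5, 6, 4, 2)
  "624404517" → prefix "62440451" already present; 1 new (7)
  "6244045106" → prefix "62440451" already present; 2 new (0, 6)
  "6244045132" → prefix "62440451" already present; 2 new (3, 2)
  "62440451328" → prefix "6244045132" already present; 1 new (8)
  "62442019" → prefix "6244" already present; 4 new (2, 0, 1, 9)
  "6257" → prefix "62" already present; 2 new (5, 7)
  "62440451320" → prefix "6244045132" already present; 1 new (0)
  "62440451020" → prefix "624404510" already present; 2 new (2, 0)
  "624404431" → prefix "624404" already present; 3 new (4, 3, 1)
  "624258382" → prefix "624" already present; 6 new (2, 5, 8, 3, 8, 2)
  "6223010" → prefix "62230" already present; 2 new (1, 0)
Total nodes = 8 + 4 + 1 + 4 + 5 + 8 + 4 + 1 + 2 + 2 + 1 + 4 + 2 + 1 + 2 + 3 + 6 + 2 = 60

60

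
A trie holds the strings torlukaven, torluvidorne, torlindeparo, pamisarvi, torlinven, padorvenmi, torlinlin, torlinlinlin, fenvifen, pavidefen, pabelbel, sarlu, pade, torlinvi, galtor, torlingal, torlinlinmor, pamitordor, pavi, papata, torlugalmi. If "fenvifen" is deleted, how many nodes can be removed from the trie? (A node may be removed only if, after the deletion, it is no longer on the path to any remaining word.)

After clearing the end-marker at "fenvifen", prune upward until reaching a node still needed by another word.
No other word shares any prefix with "fenvifen", so all 8 of its nodes go.
Nodes removed: 8

8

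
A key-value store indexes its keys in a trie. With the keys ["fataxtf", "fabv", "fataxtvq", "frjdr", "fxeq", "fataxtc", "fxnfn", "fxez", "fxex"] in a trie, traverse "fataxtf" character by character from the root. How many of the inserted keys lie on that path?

Check each prefix of "fataxtf" against the stored set — each match is an end-marker on the path.
Prefixes of the query that are stored words: "fataxtf"
Count: 1

1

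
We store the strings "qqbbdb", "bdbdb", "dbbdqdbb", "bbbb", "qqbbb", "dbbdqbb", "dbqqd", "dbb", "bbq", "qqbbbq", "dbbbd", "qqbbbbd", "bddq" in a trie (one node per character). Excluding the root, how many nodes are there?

Trie structure (* marks end of a word):
(root)
├─ b
│  ├─ b
│  │  ├─ b
│  │  │  └─ b *
│  │  └─ q *
│  └─ d
│     ├─ b
│     │  └─ d
│     │     └─ b *
│     └─ d
│        └─ q *
├─ d
│  └─ b
│     ├─ b *
│     │  ├─ b
│     │  │  └─ d *
│     │  └─ d
│     │     └─ q
│     │        ├─ b
│     │        │  └─ b *
│     │        └─ d
│     │           └─ b
│     │              └─ b *
│     └─ q
│        └─ q
│           └─ d *
└─ q
   └─ q
      └─ b
         └─ b
            ├─ b *
            │  ├─ b
            │  │  └─ d *
            │  └─ q *
            └─ d
               └─ b *
Counting every labelled node above: 36.

36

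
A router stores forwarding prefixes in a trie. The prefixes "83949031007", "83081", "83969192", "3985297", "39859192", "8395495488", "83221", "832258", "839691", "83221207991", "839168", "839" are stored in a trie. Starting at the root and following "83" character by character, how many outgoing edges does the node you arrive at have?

Walk "83" from the root, arriving at one node.
Distinct next characters after "83": 0, 2, 9.
That node has 3 child edges.

3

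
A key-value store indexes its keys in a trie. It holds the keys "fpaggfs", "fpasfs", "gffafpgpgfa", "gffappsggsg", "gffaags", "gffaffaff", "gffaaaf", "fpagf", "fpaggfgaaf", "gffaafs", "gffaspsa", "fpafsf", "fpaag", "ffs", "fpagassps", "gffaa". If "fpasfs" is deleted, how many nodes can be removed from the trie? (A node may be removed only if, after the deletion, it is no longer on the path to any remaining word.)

A node on "fpasfs"'s path can go only if nothing else ends at it or branches off below it.
The suffix "sfs" (3 nodes) is used only by "fpasfs"; the node for "fpa" still has the child "g", so pruning stops there.
Nodes removed: 3

3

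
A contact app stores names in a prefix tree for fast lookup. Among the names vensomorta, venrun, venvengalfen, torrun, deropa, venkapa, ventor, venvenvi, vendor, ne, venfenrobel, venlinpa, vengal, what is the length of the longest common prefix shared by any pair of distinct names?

6

Look for the deepest trie node that still has at least two words in its subtree.
"venvengalfen" and "venvenvi" agree on "venven" (6 characters) before diverging; nothing deeper is shared.
Longest shared-prefix length: 6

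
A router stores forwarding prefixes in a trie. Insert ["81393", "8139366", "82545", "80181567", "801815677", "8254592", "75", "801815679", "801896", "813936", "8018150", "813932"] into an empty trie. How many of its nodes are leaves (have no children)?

8

A leaf is a node with no children — equivalently, the end of a word that is not a proper prefix of any other stored word.
Those words: "75", "8018150", "801815677", "801815679", "801896", "813932", "8139366", "8254592"
Leaf count: 8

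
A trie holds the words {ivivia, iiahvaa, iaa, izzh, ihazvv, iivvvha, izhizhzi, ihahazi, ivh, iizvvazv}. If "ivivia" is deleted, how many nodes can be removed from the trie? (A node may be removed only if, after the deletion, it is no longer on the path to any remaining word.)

4

Walk "ivivia" from the leaf back toward the root, removing each node that no remaining word uses.
The suffix "ivia" (4 nodes) is used only by "ivivia"; the node for "iv" still has the child "h", so pruning stops there.
Nodes removed: 4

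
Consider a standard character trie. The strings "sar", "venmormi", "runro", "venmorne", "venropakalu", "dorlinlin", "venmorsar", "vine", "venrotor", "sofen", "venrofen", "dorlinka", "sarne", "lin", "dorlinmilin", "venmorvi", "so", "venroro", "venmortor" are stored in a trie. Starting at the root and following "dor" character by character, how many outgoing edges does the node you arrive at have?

1

The children of the "dor" node are the distinct next characters among strings starting with "dor".
Distinct next characters after "dor": l.
That node has 1 child edge.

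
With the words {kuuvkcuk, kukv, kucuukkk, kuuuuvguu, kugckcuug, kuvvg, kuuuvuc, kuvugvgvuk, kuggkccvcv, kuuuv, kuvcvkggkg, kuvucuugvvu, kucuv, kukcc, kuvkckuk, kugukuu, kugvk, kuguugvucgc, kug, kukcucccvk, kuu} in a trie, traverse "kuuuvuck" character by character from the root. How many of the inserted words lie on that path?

3

Walk "kuuuvuck" from the root; an end-of-word marker is hit whenever a stored word is a prefix of "kuuuvuck".
Prefixes of the query that are stored words: "kuu", "kuuuv", "kuuuvuc"
Count: 3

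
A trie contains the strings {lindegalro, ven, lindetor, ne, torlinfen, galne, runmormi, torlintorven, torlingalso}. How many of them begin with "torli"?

3

Traverse to the node for "torli", then collect every word in that subtree.
Matches: "torlinfen", "torlingalso", "torlintorven"
Count: 3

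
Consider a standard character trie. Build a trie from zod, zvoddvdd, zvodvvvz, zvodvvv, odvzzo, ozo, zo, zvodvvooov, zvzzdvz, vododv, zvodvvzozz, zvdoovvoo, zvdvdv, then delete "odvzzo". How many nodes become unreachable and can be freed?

After clearing the end-marker at "odvzzo", prune upward until reaching a node still needed by another word.
The suffix "dvzzo" (5 nodes) is used only by "odvzzo"; the node for "o" still has the child "z", so pruning stops there.
Nodes removed: 5

5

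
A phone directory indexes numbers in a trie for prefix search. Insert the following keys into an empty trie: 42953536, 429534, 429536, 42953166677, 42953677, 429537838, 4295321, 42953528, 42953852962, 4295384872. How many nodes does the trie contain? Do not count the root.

Trie structure (* marks end of a word):
(root)
└─ 4
   └─ 2
      └─ 9
         └─ 5
            └─ 3
               ├─ 1
               │  └─ 6
               │     └─ 6
               │        └─ 6
               │           └─ 7
               │              └─ 7 *
               ├─ 2
               │  └─ 1 *
               ├─ 4 *
               ├─ 5
               │  ├─ 2
               │  │  └─ 8 *
               │  └─ 3
               │     └─ 6 *
               ├─ 6 *
               │  └─ 7
               │     └─ 7 *
               ├─ 7
               │  └─ 8
               │     └─ 3
               │        └─ 8 *
               └─ 8
                  ├─ 4
                  │  └─ 8
                  │     └─ 7
                  │        └─ 2 *
                  └─ 5
                     └─ 2
                        └─ 9
                           └─ 6
                              └─ 2 *
Counting every labelled node above: 36.

36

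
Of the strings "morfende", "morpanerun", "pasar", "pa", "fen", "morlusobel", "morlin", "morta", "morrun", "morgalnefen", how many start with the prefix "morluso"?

Walk to "morluso"; the words in its subtree are exactly those with that prefix.
Matches: "morlusobel"
Count: 1

1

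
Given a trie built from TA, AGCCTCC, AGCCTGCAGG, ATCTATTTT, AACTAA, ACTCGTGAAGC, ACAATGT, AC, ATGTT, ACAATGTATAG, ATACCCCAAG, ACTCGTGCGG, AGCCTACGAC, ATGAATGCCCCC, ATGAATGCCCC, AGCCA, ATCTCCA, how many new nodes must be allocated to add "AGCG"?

1

Walking "AGCG" from the root, the first 3 characters ("AGC") follow existing edges; "G" is the first miss.
New nodes needed: |"AGCG"| − 3 = 4 − 3 = 1.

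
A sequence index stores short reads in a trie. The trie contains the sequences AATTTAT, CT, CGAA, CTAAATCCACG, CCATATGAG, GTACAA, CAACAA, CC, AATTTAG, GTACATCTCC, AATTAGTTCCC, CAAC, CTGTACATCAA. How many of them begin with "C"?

Traverse to the node for "C", then collect every word in that subtree.
Words under "C": CAAC, CAACAA, CC, CCATATGAG, CGAA, CT, CTAAATCCACG, CTGTACATCAA
Count: 8

8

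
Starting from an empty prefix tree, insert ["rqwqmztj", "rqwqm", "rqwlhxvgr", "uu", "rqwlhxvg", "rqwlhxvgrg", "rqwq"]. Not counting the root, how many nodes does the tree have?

17

Trie structure (* marks end of a word):
(root)
├─ r
│  └─ q
│     └─ w
│        ├─ l
│        │  └─ h
│        │     └─ x
│        │        └─ v
│        │           └─ g *
│        │              └─ r *
│        │                 └─ g *
│        └─ q *
│           └─ m *
│              └─ z
│                 └─ t
│                    └─ j *
└─ u
   └─ u *
Counting every labelled node above: 17.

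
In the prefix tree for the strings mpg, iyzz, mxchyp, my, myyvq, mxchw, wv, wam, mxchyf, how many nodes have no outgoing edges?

A leaf is a node with no children — equivalently, the end of a word that is not a proper prefix of any other stored word.
Those words: "iyzz", "mpg", "mxchw", "mxchyf", "mxchyp", "myyvq", "wam", "wv"
Leaf count: 8

8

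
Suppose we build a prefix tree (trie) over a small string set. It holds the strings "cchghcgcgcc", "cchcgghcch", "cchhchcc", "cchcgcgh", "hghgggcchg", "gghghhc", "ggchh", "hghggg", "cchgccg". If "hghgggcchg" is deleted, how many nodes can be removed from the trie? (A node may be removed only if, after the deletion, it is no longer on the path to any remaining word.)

Walk "hghgggcchg" from the leaf back toward the root, removing each node that no remaining word uses.
The suffix "cchg" (4 nodes) is used only by "hghgggcchg"; "hghggg" is itself a stored word, so pruning stops there.
Nodes removed: 4

4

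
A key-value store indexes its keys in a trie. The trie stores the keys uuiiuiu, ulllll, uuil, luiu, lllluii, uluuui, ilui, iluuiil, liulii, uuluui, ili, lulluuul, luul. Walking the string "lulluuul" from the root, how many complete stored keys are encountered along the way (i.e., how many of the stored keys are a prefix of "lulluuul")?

Walk "lulluuul" from the root; an end-of-word marker is hit whenever a stored word is a prefix of "lulluuul".
Prefixes of the query that are stored words: "lulluuul"
Count: 1

1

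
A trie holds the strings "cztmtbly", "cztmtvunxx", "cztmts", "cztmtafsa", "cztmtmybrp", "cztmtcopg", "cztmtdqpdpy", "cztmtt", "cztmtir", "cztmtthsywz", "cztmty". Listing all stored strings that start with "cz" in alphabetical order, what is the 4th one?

cztmtdqpdpy

DFS of the "cz" subtree visits, in order: "cztmtafsa", "cztmtbly", "cztmtcopg", "cztmtdqpdpy", "cztmtir", "cztmtmybrp", "cztmts", "cztmtt", "cztmtthsywz", "cztmtvunxx", "cztmty"
Position 4: cztmtdqpdpy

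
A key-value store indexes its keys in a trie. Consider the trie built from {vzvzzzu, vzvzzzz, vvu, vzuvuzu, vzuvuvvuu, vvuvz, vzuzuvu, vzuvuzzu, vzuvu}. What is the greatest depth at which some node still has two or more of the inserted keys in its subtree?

Equivalently: take the maximum, over all pairs, of their longest common prefix length.
e.g. "vzuvuzu" and "vzuvuzzu" share the prefix "vzuvuz" of length 6; no pair shares a longer one.
Longest shared-prefix length: 6

6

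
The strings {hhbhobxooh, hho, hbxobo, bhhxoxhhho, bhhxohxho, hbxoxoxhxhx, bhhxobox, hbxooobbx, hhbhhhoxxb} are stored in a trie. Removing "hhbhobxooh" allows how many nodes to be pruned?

6

Walk "hhbhobxooh" from the leaf back toward the root, removing each node that no remaining word uses.
The suffix "obxooh" (6 nodes) is used only by "hhbhobxooh"; the node for "hhbh" still has the child "h", so pruning stops there.
Nodes removed: 6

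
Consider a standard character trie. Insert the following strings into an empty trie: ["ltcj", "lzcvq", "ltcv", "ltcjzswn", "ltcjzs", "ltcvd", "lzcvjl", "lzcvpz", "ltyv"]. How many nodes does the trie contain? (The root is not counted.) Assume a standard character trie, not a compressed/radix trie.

Trie structure (* marks end of a word):
(root)
└─ l
   ├─ t
   │  ├─ c
   │  │  ├─ j *
   │  │  │  └─ z
   │  │  │     └─ s *
   │  │  │        └─ w
   │  │  │           └─ n *
   │  │  └─ v *
   │  │     └─ d *
   │  └─ y
   │     └─ v *
   └─ z
      └─ c
         └─ v
            ├─ j
            │  └─ l *
            ├─ p
            │  └─ z *
            └─ q *
Counting every labelled node above: 20.

20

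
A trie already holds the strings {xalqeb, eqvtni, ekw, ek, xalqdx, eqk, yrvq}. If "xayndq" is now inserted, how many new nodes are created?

"xa" is already a path in the trie; the remaining "yndq" must be added.
New nodes needed: |"xayndq"| − 2 = 6 − 2 = 4.

4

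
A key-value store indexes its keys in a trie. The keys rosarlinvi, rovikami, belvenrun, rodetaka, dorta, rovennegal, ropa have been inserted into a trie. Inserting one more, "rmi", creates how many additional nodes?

2

The longest prefix of "rmi" already in the trie is "r" (length 1).
New nodes needed: |"rmi"| − 1 = 3 − 1 = 2.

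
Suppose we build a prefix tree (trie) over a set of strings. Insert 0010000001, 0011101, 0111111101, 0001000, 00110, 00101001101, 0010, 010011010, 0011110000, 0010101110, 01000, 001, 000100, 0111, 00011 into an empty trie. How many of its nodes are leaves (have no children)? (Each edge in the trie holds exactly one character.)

11

Leaves are exactly the stored words that no other stored word extends.
Those words: "0001000", "00011", "0010000001", "00101001101", "0010101110", "00110", "0011101", "0011110000", "01000", "010011010", "0111111101"
Leaf count: 11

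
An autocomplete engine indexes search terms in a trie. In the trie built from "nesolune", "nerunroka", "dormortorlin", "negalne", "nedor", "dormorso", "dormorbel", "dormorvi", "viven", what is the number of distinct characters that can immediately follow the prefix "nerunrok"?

The children of the "nerunrok" node are the distinct next characters among strings starting with "nerunrok".
Distinct next characters after "nerunrok": a.
That node has 1 child edge.

1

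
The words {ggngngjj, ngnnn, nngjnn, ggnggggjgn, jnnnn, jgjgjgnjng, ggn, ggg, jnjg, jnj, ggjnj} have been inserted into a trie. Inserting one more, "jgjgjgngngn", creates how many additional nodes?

4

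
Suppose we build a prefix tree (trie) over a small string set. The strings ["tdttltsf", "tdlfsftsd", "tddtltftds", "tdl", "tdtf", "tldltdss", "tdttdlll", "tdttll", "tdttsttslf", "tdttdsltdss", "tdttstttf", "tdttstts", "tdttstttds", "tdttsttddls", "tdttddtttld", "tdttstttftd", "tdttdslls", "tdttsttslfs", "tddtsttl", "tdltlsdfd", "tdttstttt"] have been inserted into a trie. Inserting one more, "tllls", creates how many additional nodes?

3

The longest prefix of "tllls" already in the trie is "tl" (length 2).
New nodes needed: |"tllls"| − 2 = 5 − 2 = 3.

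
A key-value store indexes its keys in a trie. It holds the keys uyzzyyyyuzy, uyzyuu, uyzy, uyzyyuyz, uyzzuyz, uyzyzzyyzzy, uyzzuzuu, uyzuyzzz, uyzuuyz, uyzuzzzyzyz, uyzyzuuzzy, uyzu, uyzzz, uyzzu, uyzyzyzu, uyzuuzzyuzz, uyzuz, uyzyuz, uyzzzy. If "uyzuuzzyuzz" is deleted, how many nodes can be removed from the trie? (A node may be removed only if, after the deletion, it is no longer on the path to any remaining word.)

Walk "uyzuuzzyuzz" from the leaf back toward the root, removing each node that no remaining word uses.
The suffix "zzyuzz" (6 nodes) is used only by "uyzuuzzyuzz"; the node for "uyzuu" still has the child "y", so pruning stops there.
Nodes removed: 6

6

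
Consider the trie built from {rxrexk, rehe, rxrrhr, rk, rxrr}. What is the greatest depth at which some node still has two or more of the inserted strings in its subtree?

4

Equivalently: take the maximum, over all pairs, of their longest common prefix length.
e.g. "rxrr" and "rxrrhr" share the prefix "rxrr" of length 4; no pair shares a longer one.
Longest shared-prefix length: 4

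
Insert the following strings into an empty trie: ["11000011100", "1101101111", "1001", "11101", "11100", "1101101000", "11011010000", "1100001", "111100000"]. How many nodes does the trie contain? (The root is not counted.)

35

For each word, the new-node count is its length minus the longest prefix already in the trie:
  "11000011100" → 11 new (1, 1, 0, 0, 0, 0, 1, 1, 1, 0, 0)
  "1101101111" → prefix "110" already present; 7 new (1, 1, 0, 1, 1, 1, 1)
  "1001" → prefix "1" already present; 3 new (0, 0, 1)
  "11101" → prefix "11" already present; 3 new (1, 0, 1)
  "11100" → prefix "1110" already present; 1 new (0)
  "1101101000" → prefix "1101101" already present; 3 new (0, 0, 0)
  "11011010000" → prefix "1101101000" already present; 1 new (0)
  "1100001" → prefix "1100001" already present; 0 new (none)
  "111100000" → prefix "111" already present; 6 new (1, 0, 0, 0, 0, 0)
Total nodes = 11 + 7 + 3 + 3 + 1 + 3 + 1 + 0 + 6 = 35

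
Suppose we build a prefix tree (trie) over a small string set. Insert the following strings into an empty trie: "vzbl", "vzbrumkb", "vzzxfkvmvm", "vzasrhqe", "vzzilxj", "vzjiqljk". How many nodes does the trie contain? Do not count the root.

33

For each word, the new-node count is its length minus the longest prefix already in the trie:
  "vzbl" → 4 new (v, z, b, l)
  "vzbrumkb" → prefix "vzb" already present; 5 new (r, u, m, k, b)
  "vzzxfkvmvm" → prefix "vz" already present; 8 new (z, x, f, k, v, m, v, m)
  "vzasrhqe" → prefix "vz" already present; 6 new (a, s, r, h, q, e)
  "vzzilxj" → prefix "vzz" already present; 4 new (i, l, x, j)
  "vzjiqljk" → prefix "vz" already present; 6 new (j, i, q, l, j, k)
Total nodes = 4 + 5 + 8 + 6 + 4 + 6 = 33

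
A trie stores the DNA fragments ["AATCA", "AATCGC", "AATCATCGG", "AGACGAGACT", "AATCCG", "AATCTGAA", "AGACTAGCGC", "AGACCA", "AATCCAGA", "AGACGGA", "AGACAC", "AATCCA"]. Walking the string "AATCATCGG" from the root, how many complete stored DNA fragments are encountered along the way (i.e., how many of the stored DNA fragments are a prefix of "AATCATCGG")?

2

Traverse "AATCATCGG" character by character; count nodes along the way that are marked as word ends.
Prefixes of the query that are stored words: "AATCA", "AATCATCGG"
Count: 2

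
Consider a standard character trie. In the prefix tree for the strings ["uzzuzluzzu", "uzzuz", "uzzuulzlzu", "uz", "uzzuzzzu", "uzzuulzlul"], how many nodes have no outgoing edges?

4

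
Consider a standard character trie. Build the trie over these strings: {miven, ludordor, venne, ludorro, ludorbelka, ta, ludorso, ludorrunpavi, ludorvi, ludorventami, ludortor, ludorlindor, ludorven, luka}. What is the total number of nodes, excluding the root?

Count nodes per top-level branch (shared prefixes stored once):
  'l'-branch (ludorbelka, ludordor, ludorlindor, ludorro, ludorrunpavi, ludorso, ludortor, ludorven, ludorventami, ludorvi, luka): 42 nodes
  'm'-branch (miven): 5 nodes
  't'-branch (ta): 2 nodes
  'v'-branch (venne): 5 nodes
Sum: 54

54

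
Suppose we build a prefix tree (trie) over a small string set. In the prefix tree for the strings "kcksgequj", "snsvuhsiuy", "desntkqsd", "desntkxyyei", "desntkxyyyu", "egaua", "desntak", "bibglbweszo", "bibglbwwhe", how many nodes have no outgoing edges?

9

A leaf is a node with no children — equivalently, the end of a word that is not a proper prefix of any other stored word.
Those words: "bibglbweszo", "bibglbwwhe", "desntak", "desntkqsd", "desntkxyyei", "desntkxyyyu", "egaua", "kcksgequj", "snsvuhsiuy"
Leaf count: 9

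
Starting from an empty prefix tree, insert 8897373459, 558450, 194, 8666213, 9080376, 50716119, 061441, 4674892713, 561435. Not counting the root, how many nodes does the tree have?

Insert word by word; a character creates a node only if that edge doesn't already exist:
  "8897373459" → 10 new (8, 8, 9, 7, 3, 7, 3, 4, 5, 9)
  "558450" → 6 new (5, 5, 8, 4, 5, 0)
  "194" → 3 new (1, 9, 4)
  "8666213" → prefix "8" already present; 6 new (6, 6, 6, 2, 1, 3)
  "9080376" → 7 new (9, 0, 8, 0, 3, 7, 6)
  "50716119" → prefix "5" already present; 7 new (0, 7, 1, 6, 1, 1, 9)
  "061441" → 6 new (0, 6, 1, 4, 4, 1)
  "4674892713" → 10 new (4, 6, 7, 4, 8, 9, 2, 7, 1, 3)
  "561435" → prefix "5" already present; 5 new (6, 1, 4, 3, 5)
Total nodes = 10 + 6 + 3 + 6 + 7 + 7 + 6 + 10 + 5 = 60

60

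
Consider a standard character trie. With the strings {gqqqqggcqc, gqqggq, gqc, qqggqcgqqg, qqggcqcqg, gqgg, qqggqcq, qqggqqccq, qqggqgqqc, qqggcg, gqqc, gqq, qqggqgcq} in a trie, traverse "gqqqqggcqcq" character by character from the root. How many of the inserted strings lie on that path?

Traverse "gqqqqggcqcq" character by character; count nodes along the way that are marked as word ends.
Prefixes of the query that are stored words: "gqq", "gqqqqggcqc"
Count: 2

2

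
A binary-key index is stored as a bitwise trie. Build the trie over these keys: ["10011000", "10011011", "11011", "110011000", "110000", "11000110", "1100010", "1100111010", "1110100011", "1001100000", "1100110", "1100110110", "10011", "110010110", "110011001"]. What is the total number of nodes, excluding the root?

Trace insertions, counting only characters that open a new branch:
  "10011000" → 8 new (1, 0, 0, 1, 1, 0, 0, 0)
  "10011011" → prefix "100110" already present; 2 new (1, 1)
  "11011" → prefix "1" already present; 4 new (1, 0, 1, 1)
  "110011000" → prefix "110" already present; 6 new (0, 1, 1, 0, 0, 0)
  "110000" → prefix "1100" already present; 2 new (0, 0)
  "11000110" → prefix "11000" already present; 3 new (1, 1, 0)
  "1100010" → prefix "110001" already present; 1 new (0)
  "1100111010" → prefix "110011" already present; 4 new (1, 0, 1, 0)
  "1110100011" → prefix "11" already present; 8 new (1, 0, 1, 0, 0, 0, 1, 1)
  "1001100000" → prefix "10011000" already present; 2 new (0, 0)
  "1100110" → prefix "1100110" already present; 0 new (none)
  "1100110110" → prefix "1100110" already present; 3 new (1, 1, 0)
  "10011" → prefix "10011" already present; 0 new (none)
  "110010110" → prefix "11001" already present; 4 new (0, 1, 1, 0)
  "110011001" → prefix "11001100" already present; 1 new (1)
Total nodes = 8 + 2 + 4 + 6 + 2 + 3 + 1 + 4 + 8 + 2 + 0 + 3 + 0 + 4 + 1 = 48

48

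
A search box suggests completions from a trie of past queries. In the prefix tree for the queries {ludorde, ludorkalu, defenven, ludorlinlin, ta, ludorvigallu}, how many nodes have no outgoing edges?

6

Leaves are exactly the stored words that no other stored word extends.
Those words: "defenven", "ludorde", "ludorkalu", "ludorlinlin", "ludorvigallu", "ta"
Leaf count: 6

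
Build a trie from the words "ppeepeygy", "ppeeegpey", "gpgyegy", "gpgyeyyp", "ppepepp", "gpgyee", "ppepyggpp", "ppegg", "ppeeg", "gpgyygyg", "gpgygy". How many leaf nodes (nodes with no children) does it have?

11

Leaves are exactly the stored words that no other stored word extends.
Those words: "gpgyee", "gpgyegy", "gpgyeyyp", "gpgygy", "gpgyygyg", "ppeeegpey", "ppeeg", "ppeepeygy", "ppegg", "ppepepp", "ppepyggpp"
Leaf count: 11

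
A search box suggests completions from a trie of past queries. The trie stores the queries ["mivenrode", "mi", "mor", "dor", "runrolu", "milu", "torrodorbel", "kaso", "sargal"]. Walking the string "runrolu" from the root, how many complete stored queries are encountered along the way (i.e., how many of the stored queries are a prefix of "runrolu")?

1

Walk "runrolu" from the root; an end-of-word marker is hit whenever a stored word is a prefix of "runrolu".
Prefixes of the query that are stored words: "runrolu"
Count: 1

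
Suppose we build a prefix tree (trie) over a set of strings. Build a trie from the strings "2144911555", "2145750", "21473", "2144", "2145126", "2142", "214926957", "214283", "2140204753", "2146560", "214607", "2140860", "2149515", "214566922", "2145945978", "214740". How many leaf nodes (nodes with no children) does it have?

14

Leaves are exactly the stored words that no other stored word extends.
Those words: "2140204753", "2140860", "214283", "2144911555", "2145126", "214566922", "2145750", "2145945978", "214607", "2146560", "21473", "214740", "214926957", "2149515"
Leaf count: 14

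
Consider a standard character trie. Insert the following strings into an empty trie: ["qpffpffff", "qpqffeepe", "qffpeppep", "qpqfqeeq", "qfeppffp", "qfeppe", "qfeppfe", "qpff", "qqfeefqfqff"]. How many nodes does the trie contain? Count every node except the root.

Trace insertions, counting only characters that open a new branch:
  "qpffpffff" → 9 new (q, p, f, f, p, f, f, f, f)
  "qpqffeepe" → prefix "qp" already present; 7 new (q, f, f, e, e, p, e)
  "qffpeppep" → prefix "q" already present; 8 new (f, f, p, e, p, p, e, p)
  "qpqfqeeq" → prefix "qpqf" already present; 4 new (q, e, e, q)
  "qfeppffp" → prefix "qf" already present; 6 new (e, p, p, f, f, p)
  "qfeppe" → prefix "qfepp" already present; 1 new (e)
  "qfeppfe" → prefix "qfeppf" already present; 1 new (e)
  "qpff" → prefix "qpff" already present; 0 new (none)
  "qqfeefqfqff" → prefix "q" already present; 10 new (q, f, e, e, f, q, f, q, f, f)
Total nodes = 9 + 7 + 8 + 4 + 6 + 1 + 1 + 0 + 10 = 46

46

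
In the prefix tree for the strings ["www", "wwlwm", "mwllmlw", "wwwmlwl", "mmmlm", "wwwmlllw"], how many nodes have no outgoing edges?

5

Leaves are exactly the stored words that no other stored word extends.
Those words: "mmmlm", "mwllmlw", "wwlwm", "wwwmlllw", "wwwmlwl"
Leaf count: 5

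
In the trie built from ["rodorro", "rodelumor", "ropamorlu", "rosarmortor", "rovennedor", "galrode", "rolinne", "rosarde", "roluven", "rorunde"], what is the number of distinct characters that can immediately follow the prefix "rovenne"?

Walk "rovenne" from the root, arriving at one node.
Characters that immediately follow "rovenne" among the stored strings: {d}.
That node has 1 child edge.

1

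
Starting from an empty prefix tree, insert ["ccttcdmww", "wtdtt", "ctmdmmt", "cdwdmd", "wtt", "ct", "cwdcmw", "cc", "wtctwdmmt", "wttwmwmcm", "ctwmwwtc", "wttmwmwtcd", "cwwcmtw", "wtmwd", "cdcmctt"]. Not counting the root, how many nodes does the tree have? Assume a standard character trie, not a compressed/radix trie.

70

Count nodes per top-level branch (shared prefixes stored once):
  'c'-branch (cc, ccttcdmww, cdcmctt, cdwdmd, ct, ctmdmmt, ctwmwwtc, cwdcmw, cwwcmtw): 41 nodes
  'w'-branch (wtctwdmmt, wtdtt, wtmwd, wtt, wttmwmwtcd, wttwmwmcm): 29 nodes
Sum: 70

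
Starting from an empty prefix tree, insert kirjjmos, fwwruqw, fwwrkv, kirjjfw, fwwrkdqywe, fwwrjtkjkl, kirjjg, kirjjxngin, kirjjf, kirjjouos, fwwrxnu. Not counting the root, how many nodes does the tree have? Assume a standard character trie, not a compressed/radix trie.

43

Trace insertions, counting only characters that open a new branch:
  "kirjjmos" → 8 new (k, i, r, j, j, m, o, s)
  "fwwruqw" → 7 new (f, w, w, r, u, q, w)
  "fwwrkv" → prefix "fwwr" already present; 2 new (k, v)
  "kirjjfw" → prefix "kirjj" already present; 2 new (f, w)
  "fwwrkdqywe" → prefix "fwwrk" already present; 5 new (d, q, y, w, e)
  "fwwrjtkjkl" → prefix "fwwr" already present; 6 new (j, t, k, j, k, l)
  "kirjjg" → prefix "kirjj" already present; 1 new (g)
  "kirjjxngin" → prefix "kirjj" already present; 5 new (x, n, g, i, n)
  "kirjjf" → prefix "kirjjf" already present; 0 new (none)
  "kirjjouos" → prefix "kirjj" already present; 4 new (o, u, o, s)
  "fwwrxnu" → prefix "fwwr" already present; 3 new (x, n, u)
Total nodes = 8 + 7 + 2 + 2 + 5 + 6 + 1 + 5 + 0 + 4 + 3 = 43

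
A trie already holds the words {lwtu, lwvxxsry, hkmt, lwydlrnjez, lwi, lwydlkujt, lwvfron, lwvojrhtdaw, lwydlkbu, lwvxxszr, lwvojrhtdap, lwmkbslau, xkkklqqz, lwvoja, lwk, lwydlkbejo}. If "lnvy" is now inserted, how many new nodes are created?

Walking "lnvy" from the root, the first 1 characters ("l") follow existing edges; "n" is the first miss.
Each of the 3 remaining characters creates one node.

3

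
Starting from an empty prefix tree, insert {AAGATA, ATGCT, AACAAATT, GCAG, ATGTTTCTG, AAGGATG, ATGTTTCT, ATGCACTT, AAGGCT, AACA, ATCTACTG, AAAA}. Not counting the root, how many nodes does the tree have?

Count nodes per top-level branch (shared prefixes stored once):
  'A'-branch (AAAA, AACA, AACAAATT, AAGATA, AAGGATG, AAGGCT, ATCTACTG, ATGCACTT, ATGCT, ATGTTTCT, ATGTTTCTG): 40 nodes
  'G'-branch (GCAG): 4 nodes
Sum: 44

44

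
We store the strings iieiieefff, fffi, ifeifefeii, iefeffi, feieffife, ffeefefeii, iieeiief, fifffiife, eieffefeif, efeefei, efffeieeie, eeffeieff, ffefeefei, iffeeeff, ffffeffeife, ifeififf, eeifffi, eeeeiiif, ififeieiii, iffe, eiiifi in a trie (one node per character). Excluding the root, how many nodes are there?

For each word, the new-node count is its length minus the longest prefix already in the trie:
  "iieiieefff" → 10 new (i, i, e, i, i, e, e, f, f, f)
  "fffi" → 4 new (f, f, f, i)
  "ifeifefeii" → prefix "i" already present; 9 new (f, e, i, f, e, f, e, i, i)
  "iefeffi" → prefix "i" already present; 6 new (e, f, e, f, f, i)
  "feieffife" → prefix "f" already present; 8 new (e, i, e, f, f, i, f, e)
  "ffeefefeii" → prefix "ff" already present; 8 new (e, e, f, e, f, e, i, i)
  "iieeiief" → prefix "iie" already present; 5 new (e, i, i, e, f)
  "fifffiife" → prefix "f" already present; 8 new (i, f, f, f, i, i, f, e)
  "eieffefeif" → 10 new (e, i, e, f, f, e, f, e, i, f)
  "efeefei" → prefix "e" already present; 6 new (f, e, e, f, e, i)
  "efffeieeie" → prefix "ef" already present; 8 new (f, f, e, i, e, e, i, e)
  "eeffeieff" → prefix "e" already present; 8 new (e, f, f, e, i, e, f, f)
  "ffefeefei" → prefix "ffe" already present; 6 new (f, e, e, f, e, i)
  "iffeeeff" → prefix "if" already present; 6 new (f, e, e, e, f, f)
  "ffffeffeife" → prefix "fff" already present; 8 new (f, e, f, f, e, i, f, e)
  "ifeififf" → prefix "ifeif" already present; 3 new (i, f, f)
  "eeifffi" → prefix "ee" already present; 5 new (i, f, f, f, i)
  "eeeeiiif" → prefix "ee" already present; 6 new (e, e, i, i, i, f)
  "ififeieiii" → prefix "if" already present; 8 new (i, f, e, i, e, i, i, i)
  "iffe" → prefix "iffe" already present; 0 new (none)
  "eiiifi" → prefix "ei" already present; 4 new (i, i, f, i)
Total nodes = 10 + 4 + 9 + 6 + 8 + 8 + 5 + 8 + 10 + 6 + 8 + 8 + 6 + 6 + 8 + 3 + 5 + 6 + 8 + 0 + 4 = 136

136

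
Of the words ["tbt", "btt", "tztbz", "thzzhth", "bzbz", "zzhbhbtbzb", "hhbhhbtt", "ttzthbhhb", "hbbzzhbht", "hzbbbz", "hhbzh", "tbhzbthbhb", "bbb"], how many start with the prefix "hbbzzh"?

Filter for entries beginning with "hbbzzh":
Words under "hbbzzh": hbbzzhbht
Count: 1

1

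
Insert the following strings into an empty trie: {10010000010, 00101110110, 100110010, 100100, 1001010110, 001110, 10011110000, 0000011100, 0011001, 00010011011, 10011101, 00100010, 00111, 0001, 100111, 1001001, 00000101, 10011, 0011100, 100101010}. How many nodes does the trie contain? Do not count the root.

71

Count nodes per top-level branch (shared prefixes stored once):
  '0'-branch (00000101, 0000011100, 0001, 00010011011, 00100010, 00101110110, 0011001, 00111, 001110, 0011100): 40 nodes
  '1'-branch (100100, 10010000010, 1001001, 100101010, 1001010110, 10011, 100110010, 100111, 10011101, 10011110000): 31 nodes
Sum: 71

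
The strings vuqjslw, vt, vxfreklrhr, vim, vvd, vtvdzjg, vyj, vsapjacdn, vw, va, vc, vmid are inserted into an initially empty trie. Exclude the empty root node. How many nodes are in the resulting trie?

42

For each word, the new-node count is its length minus the longest prefix already in the trie:
  "vuqjslw" → 7 new (v, u, q, j, s, l, w)
  "vt" → prefix "v" already present; 1 new (t)
  "vxfreklrhr" → prefix "v" already present; 9 new (x, f, r, e, k, l, r, h, r)
  "vim" → prefix "v" already present; 2 new (i, m)
  "vvd" → prefix "v" already present; 2 new (v, d)
  "vtvdzjg" → prefix "vt" already present; 5 new (v, d, z, j, g)
  "vyj" → prefix "v" already present; 2 new (y, j)
  "vsapjacdn" → prefix "v" already present; 8 new (s, a, p, j, a, c, d, n)
  "vw" → prefix "v" already present; 1 new (w)
  "va" → prefix "v" already present; 1 new (a)
  "vc" → prefix "v" already present; 1 new (c)
  "vmid" → prefix "v" already present; 3 new (m, i, d)
Total nodes = 7 + 1 + 9 + 2 + 2 + 5 + 2 + 8 + 1 + 1 + 1 + 3 = 42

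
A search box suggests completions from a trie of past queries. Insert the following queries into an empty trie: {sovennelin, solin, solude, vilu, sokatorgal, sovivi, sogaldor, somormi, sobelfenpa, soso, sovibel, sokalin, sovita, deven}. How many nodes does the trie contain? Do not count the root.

Insert word by word; a character creates a node only if that edge doesn't already exist:
  "sovennelin" → 10 new (s, o, v, e, n, n, e, l, i, n)
  "solin" → prefix "so" already present; 3 new (l, i, n)
  "solude" → prefix "sol" already present; 3 new (u, d, e)
  "vilu" → 4 new (v, i, l, u)
  "sokatorgal" → prefix "so" already present; 8 new (k, a, t, o, r, g, a, l)
  "sovivi" → prefix "sov" already present; 3 new (i, v, i)
  "sogaldor" → prefix "so" already present; 6 new (g, a, l, d, o, r)
  "somormi" → prefix "so" already present; 5 new (m, o, r, m, i)
  "sobelfenpa" → prefix "so" already present; 8 new (b, e, l, f, e, n, p, a)
  "soso" → prefix "so" already present; 2 new (s, o)
  "sovibel" → prefix "sovi" already present; 3 new (b, e, l)
  "sokalin" → prefix "soka" already present; 3 new (l, i, n)
  "sovita" → prefix "sovi" already present; 2 new (t, a)
  "deven" → 5 new (d, e, v, e, n)
Total nodes = 10 + 3 + 3 + 4 + 8 + 3 + 6 + 5 + 8 + 2 + 3 + 3 + 2 + 5 = 65

65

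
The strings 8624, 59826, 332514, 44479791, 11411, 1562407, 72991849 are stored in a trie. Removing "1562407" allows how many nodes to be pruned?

6

A node on "1562407"'s path can go only if nothing else ends at it or branches off below it.
The suffix "562407" (6 nodes) is used only by "1562407"; the node for "1" still has the child "1", so pruning stops there.
Nodes removed: 6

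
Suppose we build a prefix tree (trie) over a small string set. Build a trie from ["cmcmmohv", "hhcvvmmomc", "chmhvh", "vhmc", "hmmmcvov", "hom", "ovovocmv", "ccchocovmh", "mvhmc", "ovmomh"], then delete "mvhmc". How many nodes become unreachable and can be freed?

5

Walk "mvhmc" from the leaf back toward the root, removing each node that no remaining word uses.
No other word shares any prefix with "mvhmc", so all 5 of its nodes go.
Nodes removed: 5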